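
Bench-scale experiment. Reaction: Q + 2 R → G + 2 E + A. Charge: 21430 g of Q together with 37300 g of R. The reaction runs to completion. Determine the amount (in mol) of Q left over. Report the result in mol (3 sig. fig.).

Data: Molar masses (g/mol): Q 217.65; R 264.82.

28.0 mol

n(Q) = 21430 / 217.65 = 98.46 mol
n(R) = 37300 / 264.82 = 140.9 mol
n/ν for Q = 98.46/1 = 98.46
n/ν for R = 140.9/2 = 70.45
Smallest n/ν is R → limiting reagent.
Q consumed = (1/2) × 140.9 = 70.45 mol
Q remaining = 98.46 − 70.45 = 28.01 mol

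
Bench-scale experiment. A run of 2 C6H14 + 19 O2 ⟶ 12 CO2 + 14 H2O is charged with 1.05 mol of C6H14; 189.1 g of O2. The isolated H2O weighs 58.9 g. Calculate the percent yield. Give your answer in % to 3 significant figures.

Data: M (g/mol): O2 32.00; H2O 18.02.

n(C6H14) = 1.050 mol
n(O2) = 189.1 / 32.00 = 5.909 mol
n/ν for C6H14 = 1.050/2 = 0.5250
n/ν for O2 = 5.909/19 = 0.3110
Smallest n/ν is O2 → limiting reagent.
theoretical n(H2O) = (14/19) × 5.909 = 4.354 mol → 78.46 g
% yield = 58.9 / 78.46 × 100 = 75.07 %

75.1 %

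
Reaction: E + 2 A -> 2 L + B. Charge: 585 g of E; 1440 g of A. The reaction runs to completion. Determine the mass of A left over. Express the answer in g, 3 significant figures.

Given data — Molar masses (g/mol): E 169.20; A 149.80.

n(E) = 585.0 / 169.20 = 3.457 mol
n(A) = 1440 / 149.80 = 9.613 mol
n/ν for E = 3.457/1 = 3.457
n/ν for A = 9.613/2 = 4.807
Smallest n/ν is E → limiting reagent.
A consumed = (2/1) × 3.457 = 6.914 mol
A remaining = 9.613 − 6.914 = 2.699 mol
mass = 2.699 × 149.80 = 404.3 g

404 g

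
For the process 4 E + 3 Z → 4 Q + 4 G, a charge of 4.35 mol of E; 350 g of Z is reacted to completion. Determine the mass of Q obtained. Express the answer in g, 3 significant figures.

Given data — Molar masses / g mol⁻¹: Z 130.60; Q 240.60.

n(E) = 4.350 mol
n(Z) = 350.0 / 130.60 = 2.680 mol
n/ν → E: 1.088, Z: 0.8933; Z is limiting.
n(Q) = (4/3) × 2.680 = 3.573 mol
mass = 3.573 × 240.60 = 859.7 g

860 g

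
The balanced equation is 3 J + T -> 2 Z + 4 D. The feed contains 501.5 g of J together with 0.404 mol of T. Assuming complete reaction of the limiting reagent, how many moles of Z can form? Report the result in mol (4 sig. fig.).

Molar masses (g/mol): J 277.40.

0.8080 mol

n(J) = 501.5 / 277.40 = 1.808 mol
n(T) = 0.4040 mol
n/ν for J = 1.808/3 = 0.6027
n/ν for T = 0.4040/1 = 0.4040
Smallest n/ν is T → limiting reagent.
n(Z) = (2/1) × 0.4040 = 0.8080 mol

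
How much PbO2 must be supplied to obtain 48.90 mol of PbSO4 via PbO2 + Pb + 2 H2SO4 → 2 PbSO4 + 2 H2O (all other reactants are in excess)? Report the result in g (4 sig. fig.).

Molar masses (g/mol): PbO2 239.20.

5848 g

n(PbSO4) = 48.90 mol
n(PbO2) = (1/2) × 48.90 = 24.45 mol
mass = 24.45 × 239.20 = 5848 g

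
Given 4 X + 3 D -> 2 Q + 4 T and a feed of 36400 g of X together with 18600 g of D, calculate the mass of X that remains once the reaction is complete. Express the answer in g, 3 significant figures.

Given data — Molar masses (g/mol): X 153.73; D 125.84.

6100 g

n(X) = 36400 / 153.73 = 236.8 mol
n(D) = 18600 / 125.84 = 147.8 mol
n/ν for X = 236.8/4 = 59.20
n/ν for D = 147.8/3 = 49.27
Smallest n/ν is D → limiting reagent.
X consumed = (4/3) × 147.8 = 197.1 mol
X remaining = 236.8 − 197.1 = 39.70 mol
mass = 39.70 × 153.73 = 6103 g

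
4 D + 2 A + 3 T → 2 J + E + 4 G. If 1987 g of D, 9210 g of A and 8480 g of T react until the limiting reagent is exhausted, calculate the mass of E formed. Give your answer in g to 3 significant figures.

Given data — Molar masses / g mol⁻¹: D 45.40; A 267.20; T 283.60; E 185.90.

1850 g

n(D) = 1987 / 45.40 = 43.77 mol
n(A) = 9210 / 267.20 = 34.47 mol
n(T) = 8480 / 283.60 = 29.90 mol
n/ν for D = 43.77/4 = 10.94
n/ν for A = 34.47/2 = 17.24
n/ν for T = 29.90/3 = 9.967
Smallest n/ν is T → limiting reagent.
n(E) = (1/3) × 29.90 = 9.967 mol
mass = 9.967 × 185.90 = 1853 g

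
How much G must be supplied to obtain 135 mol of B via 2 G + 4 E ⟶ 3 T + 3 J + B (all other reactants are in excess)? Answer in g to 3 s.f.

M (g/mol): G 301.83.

n(B) = 135.0 mol
n(G) = (2/1) × 135.0 = 270.0 mol
mass = 270.0 × 301.83 = 81490 g

81500 g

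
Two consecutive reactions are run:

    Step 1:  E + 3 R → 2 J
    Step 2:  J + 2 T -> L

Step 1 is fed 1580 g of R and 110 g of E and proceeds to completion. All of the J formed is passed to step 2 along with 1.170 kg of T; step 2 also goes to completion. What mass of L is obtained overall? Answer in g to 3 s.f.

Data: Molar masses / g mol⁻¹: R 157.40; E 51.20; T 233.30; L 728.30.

Step 1:
n(R) = 1580 / 157.40 = 10.04 mol
n(E) = 110.0 / 51.20 = 2.148 mol
n/ν for R = 10.04/3 = 3.347
n/ν for E = 2.148/1 = 2.148
Smallest n/ν is E → limiting reagent.
n(J) produced = (2/1) × 2.148 = 4.296 mol
Step 2:
n(J) available = 4.296 mol
n(T) = 1.170×1000 / 233.30 = 5.015 mol
n/ν for J = 4.296/1 = 4.296
n/ν for T = 5.015/2 = 2.508
Smallest n/ν is T → limiting reagent.
n(L) = (1/2) × 5.015 = 2.508 mol
mass = 2.508 × 728.30 = 1827 g

1830 g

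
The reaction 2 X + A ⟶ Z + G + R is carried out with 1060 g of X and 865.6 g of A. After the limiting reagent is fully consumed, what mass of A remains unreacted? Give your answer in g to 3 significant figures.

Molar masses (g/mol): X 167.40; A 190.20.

n(X) = 1060 / 167.40 = 6.332 mol
n(A) = 865.6 / 190.20 = 4.551 mol
n/ν for X = 6.332/2 = 3.166
n/ν for A = 4.551/1 = 4.551
Smallest n/ν is X → limiting reagent.
A consumed = (1/2) × 6.332 = 3.166 mol
A remaining = 4.551 − 3.166 = 1.385 mol
mass = 1.385 × 190.20 = 263.4 g

263 g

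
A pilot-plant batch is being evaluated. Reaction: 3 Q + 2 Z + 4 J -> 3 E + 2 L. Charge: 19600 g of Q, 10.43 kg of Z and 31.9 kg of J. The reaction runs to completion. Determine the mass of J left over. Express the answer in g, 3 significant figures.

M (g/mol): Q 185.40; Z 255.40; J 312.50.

n(Q) = 19600 / 185.40 = 105.7 mol
n(Z) = 10.43×1000 / 255.40 = 40.84 mol
n(J) = 31.90×1000 / 312.50 = 102.1 mol
n/ν → Q: 35.23, Z: 20.42, J: 25.53; Z is limiting.
J consumed = (4/2) × 40.84 = 81.68 mol
J remaining = 102.1 − 81.68 = 20.42 mol
mass = 20.42 × 312.50 = 6381 g

6380 g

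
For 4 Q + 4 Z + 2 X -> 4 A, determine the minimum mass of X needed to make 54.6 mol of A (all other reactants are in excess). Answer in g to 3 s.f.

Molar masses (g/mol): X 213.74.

5840 g

n(A) = 54.60 mol
n(X) = (2/4) × 54.60 = 27.30 mol
mass = 27.30 × 213.74 = 5835 g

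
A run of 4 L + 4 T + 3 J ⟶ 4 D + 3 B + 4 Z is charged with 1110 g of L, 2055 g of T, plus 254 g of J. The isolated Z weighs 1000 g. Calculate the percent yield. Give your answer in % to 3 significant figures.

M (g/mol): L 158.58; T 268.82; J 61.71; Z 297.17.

n(L) = 1110 / 158.58 = 7.000 mol
n(T) = 2055 / 268.82 = 7.645 mol
n(J) = 254.0 / 61.71 = 4.116 mol
n/ν for L = 7.000/4 = 1.750
n/ν for T = 7.645/4 = 1.911
n/ν for J = 4.116/3 = 1.372
Smallest n/ν is J → limiting reagent.
theoretical n(Z) = (4/3) × 4.116 = 5.488 mol → 1631 g
% yield = 1000 / 1631 × 100 = 61.31 %

61.3 %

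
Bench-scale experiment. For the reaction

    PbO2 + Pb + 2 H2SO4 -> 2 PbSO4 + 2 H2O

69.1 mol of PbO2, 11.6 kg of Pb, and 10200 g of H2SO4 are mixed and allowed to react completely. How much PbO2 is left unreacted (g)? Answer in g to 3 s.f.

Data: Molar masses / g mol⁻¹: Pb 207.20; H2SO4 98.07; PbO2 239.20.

4090 g

n(PbO2) = 69.10 mol
n(Pb) = 11.60×1000 / 207.20 = 55.98 mol
n(H2SO4) = 10200 / 98.07 = 104.0 mol
n/ν for PbO2 = 69.10/1 = 69.10
n/ν for Pb = 55.98/1 = 55.98
n/ν for H2SO4 = 104.0/2 = 52.00
Smallest n/ν is H2SO4 → limiting reagent.
PbO2 consumed = (1/2) × 104.0 = 52.00 mol
PbO2 remaining = 69.10 − 52.00 = 17.10 mol
mass = 17.10 × 239.20 = 4090 g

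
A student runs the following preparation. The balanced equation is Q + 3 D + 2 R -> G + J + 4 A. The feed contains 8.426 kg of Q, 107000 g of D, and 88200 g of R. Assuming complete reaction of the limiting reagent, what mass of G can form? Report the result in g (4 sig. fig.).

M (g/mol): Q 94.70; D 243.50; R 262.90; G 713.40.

63480 g

n(Q) = 8.426×1000 / 94.70 = 88.98 mol
n(D) = 107000 / 243.50 = 439.4 mol
n(R) = 88200 / 262.90 = 335.5 mol
n/ν for Q = 88.98/1 = 88.98
n/ν for D = 439.4/3 = 146.5
n/ν for R = 335.5/2 = 167.8
Smallest n/ν is Q → limiting reagent.
n(G) = (1/1) × 88.98 = 88.98 mol
mass = 88.98 × 713.40 = 63480 g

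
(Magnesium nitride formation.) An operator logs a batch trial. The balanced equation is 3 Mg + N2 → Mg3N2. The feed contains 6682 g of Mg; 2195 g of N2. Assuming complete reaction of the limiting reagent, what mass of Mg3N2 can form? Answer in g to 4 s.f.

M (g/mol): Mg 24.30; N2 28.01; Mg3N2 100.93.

7909 g

n(Mg) = 6682 / 24.30 = 275.0 mol
n(N2) = 2195 / 28.01 = 78.36 mol
n/ν for Mg = 275.0/3 = 91.67
n/ν for N2 = 78.36/1 = 78.36
Smallest n/ν is N2 → limiting reagent.
n(Mg3N2) = (1/1) × 78.36 = 78.36 mol
mass = 78.36 × 100.93 = 7909 g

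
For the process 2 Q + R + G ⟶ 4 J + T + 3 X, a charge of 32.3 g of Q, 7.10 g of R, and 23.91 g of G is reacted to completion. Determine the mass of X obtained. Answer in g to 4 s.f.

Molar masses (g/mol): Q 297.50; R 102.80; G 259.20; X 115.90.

n(Q) = 32.30 / 297.50 = 0.1086 mol
n(R) = 7.100 / 102.80 = 0.06907 mol
n(G) = 23.91 / 259.20 = 0.09225 mol
n/ν → Q: 0.05430, R: 0.06907, G: 0.09225; Q is limiting.
n(X) = (3/2) × 0.1086 = 0.1629 mol
mass = 0.1629 × 115.90 = 18.88 g

18.88 g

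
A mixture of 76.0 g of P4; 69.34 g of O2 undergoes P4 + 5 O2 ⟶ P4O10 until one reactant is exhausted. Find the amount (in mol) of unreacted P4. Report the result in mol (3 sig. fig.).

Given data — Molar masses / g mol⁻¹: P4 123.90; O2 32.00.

n(P4) = 76.00 / 123.90 = 0.6134 mol
n(O2) = 69.34 / 32.00 = 2.167 mol
n/ν → P4: 0.6134, O2: 0.4334; O2 is limiting.
P4 consumed = (1/5) × 2.167 = 0.4334 mol
P4 remaining = 0.6134 − 0.4334 = 0.1800 mol

0.180 mol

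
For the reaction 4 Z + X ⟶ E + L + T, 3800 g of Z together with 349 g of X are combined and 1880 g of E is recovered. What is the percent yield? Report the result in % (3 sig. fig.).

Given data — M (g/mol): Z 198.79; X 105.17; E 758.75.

74.7 %

n(Z) = 3800 / 198.79 = 19.12 mol
n(X) = 349.0 / 105.17 = 3.318 mol
n/ν for Z = 19.12/4 = 4.780
n/ν for X = 3.318/1 = 3.318
Smallest n/ν is X → limiting reagent.
theoretical n(E) = (1/1) × 3.318 = 3.318 mol → 2518 g
% yield = 1880 / 2518 × 100 = 74.66 %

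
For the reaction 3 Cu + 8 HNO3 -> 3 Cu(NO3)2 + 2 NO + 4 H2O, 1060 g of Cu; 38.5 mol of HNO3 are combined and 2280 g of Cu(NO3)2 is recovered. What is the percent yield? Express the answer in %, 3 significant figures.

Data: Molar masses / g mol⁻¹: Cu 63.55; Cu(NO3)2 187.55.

84.2 %

n(Cu) = 1060 / 63.55 = 16.68 mol
n(HNO3) = 38.50 mol
n/ν for Cu = 16.68/3 = 5.560
n/ν for HNO3 = 38.50/8 = 4.813
Smallest n/ν is HNO3 → limiting reagent.
theoretical n(Cu(NO3)2) = (3/8) × 38.50 = 14.44 mol → 2708 g
% yield = 2280 / 2708 × 100 = 84.19 %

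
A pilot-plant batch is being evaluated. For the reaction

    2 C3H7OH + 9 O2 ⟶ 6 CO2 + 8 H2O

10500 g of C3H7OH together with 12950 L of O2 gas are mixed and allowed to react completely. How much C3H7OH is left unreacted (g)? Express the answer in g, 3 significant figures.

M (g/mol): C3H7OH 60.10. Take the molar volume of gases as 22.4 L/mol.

2780 g

n(C3H7OH) = 10500 / 60.10 = 174.7 mol
n(O2) = 12950 / 22.4 = 578.1 mol
n/ν for C3H7OH = 174.7/2 = 87.35
n/ν for O2 = 578.1/9 = 64.23
Smallest n/ν is O2 → limiting reagent.
C3H7OH consumed = (2/9) × 578.1 = 128.5 mol
C3H7OH remaining = 174.7 − 128.5 = 46.20 mol
mass = 46.20 × 60.10 = 2777 g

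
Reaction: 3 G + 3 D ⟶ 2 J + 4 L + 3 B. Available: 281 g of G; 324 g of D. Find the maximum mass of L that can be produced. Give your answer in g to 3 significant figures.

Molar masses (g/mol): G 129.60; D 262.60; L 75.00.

123 g

n(G) = 281.0 / 129.60 = 2.168 mol
n(D) = 324.0 / 262.60 = 1.234 mol
n/ν → G: 0.7227, D: 0.4113; D is limiting.
n(L) = (4/3) × 1.234 = 1.645 mol
mass = 1.645 × 75.00 = 123.4 g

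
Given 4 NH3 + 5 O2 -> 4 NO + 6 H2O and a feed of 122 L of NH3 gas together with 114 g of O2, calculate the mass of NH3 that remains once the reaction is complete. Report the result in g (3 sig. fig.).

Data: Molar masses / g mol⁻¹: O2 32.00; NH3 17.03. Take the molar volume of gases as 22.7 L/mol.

43.0 g

n(NH3) = 122.0 / 22.7 = 5.374 mol
n(O2) = 114.0 / 32.00 = 3.563 mol
n/ν for NH3 = 5.374/4 = 1.344
n/ν for O2 = 3.563/5 = 0.7126
Smallest n/ν is O2 → limiting reagent.
NH3 consumed = (4/5) × 3.563 = 2.850 mol
NH3 remaining = 5.374 − 2.850 = 2.524 mol
mass = 2.524 × 17.03 = 42.98 g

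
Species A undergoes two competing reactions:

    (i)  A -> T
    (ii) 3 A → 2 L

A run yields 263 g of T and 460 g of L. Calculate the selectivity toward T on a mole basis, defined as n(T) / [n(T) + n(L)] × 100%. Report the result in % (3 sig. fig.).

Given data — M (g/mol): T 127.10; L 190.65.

n(T) = 263 / 127.10 = 2.069 mol
n(L) = 460 / 190.65 = 2.413 mol
selectivity = 2.069/(2.069+2.413) × 100 = 46.16 %

46.2 %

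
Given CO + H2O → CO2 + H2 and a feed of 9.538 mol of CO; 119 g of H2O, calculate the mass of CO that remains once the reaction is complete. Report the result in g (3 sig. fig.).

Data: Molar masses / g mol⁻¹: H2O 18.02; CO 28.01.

n(CO) = 9.538 mol
n(H2O) = 119.0 / 18.02 = 6.604 mol
n/ν for CO = 9.538/1 = 9.538
n/ν for H2O = 6.604/1 = 6.604
Smallest n/ν is H2O → limiting reagent.
CO consumed = (1/1) × 6.604 = 6.604 mol
CO remaining = 9.538 − 6.604 = 2.934 mol
mass = 2.934 × 28.01 = 82.18 g

82.2 g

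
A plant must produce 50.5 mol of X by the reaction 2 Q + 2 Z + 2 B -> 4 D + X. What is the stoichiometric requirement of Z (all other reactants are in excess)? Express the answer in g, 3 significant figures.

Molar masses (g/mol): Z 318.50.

32200 g

n(X) = 50.50 mol
n(Z) = (2/1) × 50.50 = 101.0 mol
mass = 101.0 × 318.50 = 32170 g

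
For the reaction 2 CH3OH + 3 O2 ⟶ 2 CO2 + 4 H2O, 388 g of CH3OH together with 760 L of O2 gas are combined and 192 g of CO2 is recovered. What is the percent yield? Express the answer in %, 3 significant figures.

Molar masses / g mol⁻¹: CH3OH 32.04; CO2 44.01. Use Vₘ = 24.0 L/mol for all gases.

36.0 %

n(CH3OH) = 388.0 / 32.04 = 12.11 mol
n(O2) = 760.0 / 24.0 = 31.67 mol
n/ν for CH3OH = 12.11/2 = 6.055
n/ν for O2 = 31.67/3 = 10.56
Smallest n/ν is CH3OH → limiting reagent.
theoretical n(CO2) = (2/2) × 12.11 = 12.11 mol → 533.0 g
% yield = 192 / 533.0 × 100 = 36.02 %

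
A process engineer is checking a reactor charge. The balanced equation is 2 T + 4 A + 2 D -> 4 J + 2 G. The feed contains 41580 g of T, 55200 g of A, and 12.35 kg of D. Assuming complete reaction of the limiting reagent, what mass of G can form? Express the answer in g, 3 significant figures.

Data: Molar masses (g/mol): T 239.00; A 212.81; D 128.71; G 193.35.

18600 g

n(T) = 41580 / 239.00 = 174.0 mol
n(A) = 55200 / 212.81 = 259.4 mol
n(D) = 12.35×1000 / 128.71 = 95.95 mol
n/ν → T: 87.00, A: 64.85, D: 47.98; D is limiting.
n(G) = (2/2) × 95.95 = 95.95 mol
mass = 95.95 × 193.35 = 18550 g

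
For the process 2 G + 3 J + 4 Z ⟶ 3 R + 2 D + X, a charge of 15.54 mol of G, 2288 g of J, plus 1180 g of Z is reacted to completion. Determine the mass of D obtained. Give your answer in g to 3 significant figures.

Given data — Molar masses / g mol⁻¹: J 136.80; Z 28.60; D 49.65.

554 g

n(G) = 15.54 mol
n(J) = 2288 / 136.80 = 16.73 mol
n(Z) = 1180 / 28.60 = 41.26 mol
n/ν for G = 15.54/2 = 7.770
n/ν for J = 16.73/3 = 5.577
n/ν for Z = 41.26/4 = 10.32
Smallest n/ν is J → limiting reagent.
n(D) = (2/3) × 16.73 = 11.15 mol
mass = 11.15 × 49.65 = 553.6 g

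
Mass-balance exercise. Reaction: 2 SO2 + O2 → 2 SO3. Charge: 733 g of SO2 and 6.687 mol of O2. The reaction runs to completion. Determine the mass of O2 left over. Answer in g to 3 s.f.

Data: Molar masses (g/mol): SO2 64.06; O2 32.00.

30.9 g

n(SO2) = 733.0 / 64.06 = 11.44 mol
n(O2) = 6.687 mol
n/ν → SO2: 5.720, O2: 6.687; SO2 is limiting.
O2 consumed = (1/2) × 11.44 = 5.720 mol
O2 remaining = 6.687 − 5.720 = 0.9670 mol
mass = 0.9670 × 32.00 = 30.94 g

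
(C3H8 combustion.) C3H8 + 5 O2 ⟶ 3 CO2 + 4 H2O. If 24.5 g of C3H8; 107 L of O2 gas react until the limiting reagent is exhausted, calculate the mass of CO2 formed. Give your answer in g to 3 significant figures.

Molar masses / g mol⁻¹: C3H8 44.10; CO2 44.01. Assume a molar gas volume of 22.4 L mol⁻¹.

73.4 g

n(C3H8) = 24.50 / 44.10 = 0.5556 mol
n(O2) = 107.0 / 22.4 = 4.777 mol
n/ν → C3H8: 0.5556, O2: 0.9554; C3H8 is limiting.
n(CO2) = (3/1) × 0.5556 = 1.667 mol
mass = 1.667 × 44.01 = 73.36 g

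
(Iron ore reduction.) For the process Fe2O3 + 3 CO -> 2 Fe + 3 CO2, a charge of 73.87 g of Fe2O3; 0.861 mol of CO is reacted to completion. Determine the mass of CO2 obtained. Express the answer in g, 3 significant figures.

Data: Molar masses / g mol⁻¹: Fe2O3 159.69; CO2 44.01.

37.9 g

n(Fe2O3) = 73.87 / 159.69 = 0.4626 mol
n(CO) = 0.8610 mol
n/ν → Fe2O3: 0.4626, CO: 0.2870; CO is limiting.
n(CO2) = (3/3) × 0.8610 = 0.8610 mol
mass = 0.8610 × 44.01 = 37.89 g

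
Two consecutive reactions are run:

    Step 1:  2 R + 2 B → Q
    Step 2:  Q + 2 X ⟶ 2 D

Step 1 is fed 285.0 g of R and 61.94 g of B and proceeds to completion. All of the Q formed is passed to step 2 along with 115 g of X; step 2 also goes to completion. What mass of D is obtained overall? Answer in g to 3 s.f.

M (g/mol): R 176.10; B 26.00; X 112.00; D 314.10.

Step 1:
n(R) = 285.0 / 176.10 = 1.618 mol
n(B) = 61.94 / 26.00 = 2.382 mol
n/ν → R: 0.8090, B: 1.191; R is limiting.
n(Q) produced = (1/2) × 1.618 = 0.8090 mol
Step 2:
n(Q) available = 0.8090 mol
n(X) = 115.0 / 112.00 = 1.027 mol
n/ν → Q: 0.8090, X: 0.5135; X is limiting.
n(D) = (2/2) × 1.027 = 1.027 mol
mass = 1.027 × 314.10 = 322.6 g

323 g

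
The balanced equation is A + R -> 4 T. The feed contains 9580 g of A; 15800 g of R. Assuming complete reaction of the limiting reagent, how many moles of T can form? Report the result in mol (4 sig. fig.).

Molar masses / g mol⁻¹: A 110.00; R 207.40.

304.7 mol

n(A) = 9580 / 110.00 = 87.09 mol
n(R) = 15800 / 207.40 = 76.18 mol
n/ν for A = 87.09/1 = 87.09
n/ν for R = 76.18/1 = 76.18
Smallest n/ν is R → limiting reagent.
n(T) = (4/1) × 76.18 = 304.7 mol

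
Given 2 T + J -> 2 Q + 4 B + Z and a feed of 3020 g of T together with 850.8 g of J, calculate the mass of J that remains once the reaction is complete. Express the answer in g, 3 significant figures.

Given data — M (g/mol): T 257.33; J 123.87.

124 g

n(T) = 3020 / 257.33 = 11.74 mol
n(J) = 850.8 / 123.87 = 6.868 mol
n/ν for T = 11.74/2 = 5.870
n/ν for J = 6.868/1 = 6.868
Smallest n/ν is T → limiting reagent.
J consumed = (1/2) × 11.74 = 5.870 mol
J remaining = 6.868 − 5.870 = 0.9980 mol
mass = 0.9980 × 123.87 = 123.6 g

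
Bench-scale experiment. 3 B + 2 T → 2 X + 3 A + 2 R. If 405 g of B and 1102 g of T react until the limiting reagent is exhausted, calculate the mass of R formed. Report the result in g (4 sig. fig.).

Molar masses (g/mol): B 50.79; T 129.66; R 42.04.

n(B) = 405.0 / 50.79 = 7.974 mol
n(T) = 1102 / 129.66 = 8.499 mol
n/ν → B: 2.658, T: 4.250; B is limiting.
n(R) = (2/3) × 7.974 = 5.316 mol
mass = 5.316 × 42.04 = 223.5 g

223.5 g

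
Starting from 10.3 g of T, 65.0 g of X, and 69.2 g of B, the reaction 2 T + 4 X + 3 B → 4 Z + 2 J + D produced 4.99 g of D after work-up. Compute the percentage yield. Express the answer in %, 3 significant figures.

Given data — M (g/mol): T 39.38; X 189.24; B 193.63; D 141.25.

41.1 %

n(T) = 10.30 / 39.38 = 0.2616 mol
n(X) = 65.00 / 189.24 = 0.3435 mol
n(B) = 69.20 / 193.63 = 0.3574 mol
n/ν → T: 0.1308, X: 0.08588, B: 0.1191; X is limiting.
theoretical n(D) = (1/4) × 0.3435 = 0.08588 mol → 12.13 g
% yield = 4.99 / 12.13 × 100 = 41.14 %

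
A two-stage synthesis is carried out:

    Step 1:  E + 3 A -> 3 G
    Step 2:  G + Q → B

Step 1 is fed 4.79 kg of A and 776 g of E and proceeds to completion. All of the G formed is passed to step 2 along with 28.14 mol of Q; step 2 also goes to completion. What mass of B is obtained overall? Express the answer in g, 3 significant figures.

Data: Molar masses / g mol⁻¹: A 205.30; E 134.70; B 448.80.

Step 1:
n(A) = 4.790×1000 / 205.30 = 23.33 mol
n(E) = 776.0 / 134.70 = 5.761 mol
n/ν for A = 23.33/3 = 7.777
n/ν for E = 5.761/1 = 5.761
Smallest n/ν is E → limiting reagent.
n(G) produced = (3/1) × 5.761 = 17.28 mol
Step 2:
n(G) available = 17.28 mol
n(Q) = 28.14 mol
n/ν for G = 17.28/1 = 17.28
n/ν for Q = 28.14/1 = 28.14
Smallest n/ν is G → limiting reagent.
n(B) = (1/1) × 17.28 = 17.28 mol
mass = 17.28 × 448.80 = 7755 g

7760 g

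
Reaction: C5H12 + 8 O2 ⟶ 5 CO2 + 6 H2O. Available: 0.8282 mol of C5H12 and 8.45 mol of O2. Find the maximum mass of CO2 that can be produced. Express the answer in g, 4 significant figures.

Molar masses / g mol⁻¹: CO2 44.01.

n(C5H12) = 0.8282 mol
n(O2) = 8.450 mol
n/ν → C5H12: 0.8282, O2: 1.056; C5H12 is limiting.
n(CO2) = (5/1) × 0.8282 = 4.141 mol
mass = 4.141 × 44.01 = 182.2 g

182.2 g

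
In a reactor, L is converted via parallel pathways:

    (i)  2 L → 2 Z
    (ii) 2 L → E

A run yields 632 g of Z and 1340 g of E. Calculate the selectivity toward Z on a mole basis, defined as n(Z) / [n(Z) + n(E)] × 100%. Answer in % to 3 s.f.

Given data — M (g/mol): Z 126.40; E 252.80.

48.5 %

n(Z) = 632 / 126.40 = 5.000 mol
n(E) = 1340 / 252.80 = 5.301 mol
selectivity = 5.000/(5.000+5.301) × 100 = 48.54 %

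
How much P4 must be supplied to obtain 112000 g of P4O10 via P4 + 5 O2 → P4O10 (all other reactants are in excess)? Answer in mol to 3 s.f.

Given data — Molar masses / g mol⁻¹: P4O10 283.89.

n(P4O10) = 112000 / 283.89 = 394.5 mol
n(P4) = (1/1) × 394.5 = 394.5 mol

395 mol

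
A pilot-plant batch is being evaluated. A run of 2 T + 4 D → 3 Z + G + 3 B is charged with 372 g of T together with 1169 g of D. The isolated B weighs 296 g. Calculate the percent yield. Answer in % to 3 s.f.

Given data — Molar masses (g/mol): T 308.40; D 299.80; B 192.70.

84.9 %

n(T) = 372.0 / 308.40 = 1.206 mol
n(D) = 1169 / 299.80 = 3.899 mol
n/ν for T = 1.206/2 = 0.6030
n/ν for D = 3.899/4 = 0.9748
Smallest n/ν is T → limiting reagent.
theoretical n(B) = (3/2) × 1.206 = 1.809 mol → 348.6 g
% yield = 296 / 348.6 × 100 = 84.91 %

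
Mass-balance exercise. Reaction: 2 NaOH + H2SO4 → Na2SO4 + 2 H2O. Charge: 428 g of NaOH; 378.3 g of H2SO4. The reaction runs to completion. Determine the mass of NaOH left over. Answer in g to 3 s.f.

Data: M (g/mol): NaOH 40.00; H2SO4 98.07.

119 g

n(NaOH) = 428.0 / 40.00 = 10.70 mol
n(H2SO4) = 378.3 / 98.07 = 3.857 mol
n/ν for NaOH = 10.70/2 = 5.350
n/ν for H2SO4 = 3.857/1 = 3.857
Smallest n/ν is H2SO4 → limiting reagent.
NaOH consumed = (2/1) × 3.857 = 7.714 mol
NaOH remaining = 10.70 − 7.714 = 2.986 mol
mass = 2.986 × 40.00 = 119.4 g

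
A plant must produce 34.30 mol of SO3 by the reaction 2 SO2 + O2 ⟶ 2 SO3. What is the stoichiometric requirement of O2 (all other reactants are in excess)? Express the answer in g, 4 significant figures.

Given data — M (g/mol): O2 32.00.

548.8 g

n(SO3) = 34.30 mol
n(O2) = (1/2) × 34.30 = 17.15 mol
mass = 17.15 × 32.00 = 548.8 g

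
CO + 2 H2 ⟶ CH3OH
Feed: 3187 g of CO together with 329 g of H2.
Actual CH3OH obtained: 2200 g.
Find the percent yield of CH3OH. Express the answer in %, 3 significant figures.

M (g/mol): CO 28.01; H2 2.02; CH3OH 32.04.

n(CO) = 3187 / 28.01 = 113.8 mol
n(H2) = 329.0 / 2.02 = 162.9 mol
n/ν for CO = 113.8/1 = 113.8
n/ν for H2 = 162.9/2 = 81.45
Smallest n/ν is H2 → limiting reagent.
theoretical n(CH3OH) = (1/2) × 162.9 = 81.45 mol → 2610 g
% yield = 2200 / 2610 × 100 = 84.29 %

84.3 %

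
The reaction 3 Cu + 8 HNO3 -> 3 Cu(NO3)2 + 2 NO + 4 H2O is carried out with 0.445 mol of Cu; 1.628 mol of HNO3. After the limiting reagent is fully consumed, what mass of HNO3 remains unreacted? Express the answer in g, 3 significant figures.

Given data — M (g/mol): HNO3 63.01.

27.8 g

n(Cu) = 0.4450 mol
n(HNO3) = 1.628 mol
n/ν → Cu: 0.1483, HNO3: 0.2035; Cu is limiting.
HNO3 consumed = (8/3) × 0.4450 = 1.187 mol
HNO3 remaining = 1.628 − 1.187 = 0.4410 mol
mass = 0.4410 × 63.01 = 27.79 g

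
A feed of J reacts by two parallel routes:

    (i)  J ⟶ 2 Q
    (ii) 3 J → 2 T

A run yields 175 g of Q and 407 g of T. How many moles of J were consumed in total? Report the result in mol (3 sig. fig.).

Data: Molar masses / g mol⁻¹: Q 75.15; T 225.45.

n(Q) = 175 / 75.15 = 2.329 mol
n(T) = 407 / 225.45 = 1.805 mol
n(J) via (i) = (1/2)×2.329 = 1.165 mol
n(J) via (ii) = (3/2)×1.805 = 2.708 mol
total n(J) = 1.165 + 2.708 = 3.873 mol

3.87 mol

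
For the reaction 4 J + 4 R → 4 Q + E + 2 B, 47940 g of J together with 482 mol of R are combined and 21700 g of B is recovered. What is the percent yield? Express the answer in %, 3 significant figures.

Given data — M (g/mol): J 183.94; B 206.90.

n(J) = 47940 / 183.94 = 260.6 mol
n(R) = 482.0 mol
n/ν for J = 260.6/4 = 65.15
n/ν for R = 482.0/4 = 120.5
Smallest n/ν is J → limiting reagent.
theoretical n(B) = (2/4) × 260.6 = 130.3 mol → 26960 g
% yield = 21700 / 26960 × 100 = 80.49 %

80.5 %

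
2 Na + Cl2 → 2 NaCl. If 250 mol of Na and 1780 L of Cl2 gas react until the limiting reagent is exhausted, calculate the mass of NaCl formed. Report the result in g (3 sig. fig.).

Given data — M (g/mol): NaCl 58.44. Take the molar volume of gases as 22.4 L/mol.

9290 g

n(Na) = 250.0 mol
n(Cl2) = 1780 / 22.4 = 79.46 mol
n/ν for Na = 250.0/2 = 125.0
n/ν for Cl2 = 79.46/1 = 79.46
Smallest n/ν is Cl2 → limiting reagent.
n(NaCl) = (2/1) × 79.46 = 158.9 mol
mass = 158.9 × 58.44 = 9286 g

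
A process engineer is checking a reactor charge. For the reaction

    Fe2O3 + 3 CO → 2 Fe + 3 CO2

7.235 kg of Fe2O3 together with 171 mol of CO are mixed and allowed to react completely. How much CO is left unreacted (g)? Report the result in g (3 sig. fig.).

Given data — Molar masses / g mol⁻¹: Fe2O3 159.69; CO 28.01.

983 g

n(Fe2O3) = 7.235×1000 / 159.69 = 45.31 mol
n(CO) = 171.0 mol
n/ν for Fe2O3 = 45.31/1 = 45.31
n/ν for CO = 171.0/3 = 57.00
Smallest n/ν is Fe2O3 → limiting reagent.
CO consumed = (3/1) × 45.31 = 135.9 mol
CO remaining = 171.0 − 135.9 = 35.10 mol
mass = 35.10 × 28.01 = 983.2 g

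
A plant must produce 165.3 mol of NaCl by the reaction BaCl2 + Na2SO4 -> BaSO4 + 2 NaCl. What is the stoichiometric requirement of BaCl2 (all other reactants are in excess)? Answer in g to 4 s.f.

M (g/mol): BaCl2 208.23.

n(NaCl) = 165.3 mol
n(BaCl2) = (1/2) × 165.3 = 82.65 mol
mass = 82.65 × 208.23 = 17210 g

17210 g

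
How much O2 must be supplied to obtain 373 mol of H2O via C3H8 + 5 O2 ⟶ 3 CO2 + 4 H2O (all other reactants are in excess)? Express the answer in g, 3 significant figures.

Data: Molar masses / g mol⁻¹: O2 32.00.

14900 g

n(H2O) = 373.0 mol
n(O2) = (5/4) × 373.0 = 466.3 mol
mass = 466.3 × 32.00 = 14920 g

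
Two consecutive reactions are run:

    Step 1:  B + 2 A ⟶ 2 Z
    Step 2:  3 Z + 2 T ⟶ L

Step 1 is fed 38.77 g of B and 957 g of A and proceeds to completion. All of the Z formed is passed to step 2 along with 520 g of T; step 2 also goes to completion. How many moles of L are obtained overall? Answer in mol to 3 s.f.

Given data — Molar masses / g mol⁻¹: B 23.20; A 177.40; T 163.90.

1.11 mol

Step 1:
n(B) = 38.77 / 23.20 = 1.671 mol
n(A) = 957.0 / 177.40 = 5.395 mol
n/ν for B = 1.671/1 = 1.671
n/ν for A = 5.395/2 = 2.698
Smallest n/ν is B → limiting reagent.
n(Z) produced = (2/1) × 1.671 = 3.342 mol
Step 2:
n(Z) available = 3.342 mol
n(T) = 520.0 / 163.90 = 3.173 mol
n/ν for Z = 3.342/3 = 1.114
n/ν for T = 3.173/2 = 1.587
Smallest n/ν is Z → limiting reagent.
n(L) = (1/3) × 3.342 = 1.114 mol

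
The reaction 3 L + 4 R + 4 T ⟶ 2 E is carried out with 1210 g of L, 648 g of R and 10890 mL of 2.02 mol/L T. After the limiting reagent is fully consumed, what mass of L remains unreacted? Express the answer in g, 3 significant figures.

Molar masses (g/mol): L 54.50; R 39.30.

n(L) = 1210 / 54.50 = 22.20 mol
n(R) = 648.0 / 39.30 = 16.49 mol
n(T) = 2.02 × 10890/1000 = 22.00 mol
n/ν → L: 7.400, R: 4.123, T: 5.500; R is limiting.
L consumed = (3/4) × 16.49 = 12.37 mol
L remaining = 22.20 − 12.37 = 9.830 mol
mass = 9.830 × 54.50 = 535.7 g

536 g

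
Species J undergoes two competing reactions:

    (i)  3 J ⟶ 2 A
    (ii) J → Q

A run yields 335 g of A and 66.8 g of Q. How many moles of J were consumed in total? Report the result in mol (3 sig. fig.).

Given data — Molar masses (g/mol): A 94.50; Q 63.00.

6.38 mol

n(A) = 335 / 94.50 = 3.545 mol
n(Q) = 66.8 / 63.00 = 1.060 mol
n(J) via (i) = (3/2)×3.545 = 5.318 mol
n(J) via (ii) = (1/1)×1.060 = 1.060 mol
total n(J) = 5.318 + 1.060 = 6.378 mol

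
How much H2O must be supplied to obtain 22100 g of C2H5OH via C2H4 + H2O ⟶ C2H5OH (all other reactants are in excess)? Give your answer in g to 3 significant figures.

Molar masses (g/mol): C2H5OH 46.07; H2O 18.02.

8640 g

n(C2H5OH) = 22100 / 46.07 = 479.7 mol
n(H2O) = (1/1) × 479.7 = 479.7 mol
mass = 479.7 × 18.02 = 8644 g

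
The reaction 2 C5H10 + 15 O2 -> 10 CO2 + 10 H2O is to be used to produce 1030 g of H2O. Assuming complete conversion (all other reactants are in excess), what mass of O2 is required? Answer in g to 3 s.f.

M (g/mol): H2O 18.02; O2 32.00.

n(H2O) = 1030 / 18.02 = 57.16 mol
n(O2) = (15/10) × 57.16 = 85.74 mol
mass = 85.74 × 32.00 = 2744 g

2740 g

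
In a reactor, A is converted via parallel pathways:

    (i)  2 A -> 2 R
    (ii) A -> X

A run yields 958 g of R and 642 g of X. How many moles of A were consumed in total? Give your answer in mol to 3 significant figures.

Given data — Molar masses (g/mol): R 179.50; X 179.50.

n(R) = 958 / 179.50 = 5.337 mol
n(X) = 642 / 179.50 = 3.577 mol
n(A) via (i) = (2/2)×5.337 = 5.337 mol
n(A) via (ii) = (1/1)×3.577 = 3.577 mol
total n(A) = 5.337 + 3.577 = 8.914 mol

8.91 mol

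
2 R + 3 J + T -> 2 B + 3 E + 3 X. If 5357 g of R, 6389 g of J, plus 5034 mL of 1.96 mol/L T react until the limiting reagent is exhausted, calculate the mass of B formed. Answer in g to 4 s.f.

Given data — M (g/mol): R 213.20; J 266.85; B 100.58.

1605 g

n(R) = 5357 / 213.20 = 25.13 mol
n(J) = 6389 / 266.85 = 23.94 mol
n(T) = 1.96 × 5034/1000 = 9.867 mol
n/ν → R: 12.57, J: 7.980, T: 9.867; J is limiting.
n(B) = (2/3) × 23.94 = 15.96 mol
mass = 15.96 × 100.58 = 1605 g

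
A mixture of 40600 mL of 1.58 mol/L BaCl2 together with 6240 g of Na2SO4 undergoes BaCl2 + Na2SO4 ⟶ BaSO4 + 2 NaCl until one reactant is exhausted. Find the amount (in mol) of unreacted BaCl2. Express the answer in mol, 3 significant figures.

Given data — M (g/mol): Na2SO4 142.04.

n(BaCl2) = 1.58 × 40600/1000 = 64.15 mol
n(Na2SO4) = 6240 / 142.04 = 43.93 mol
n/ν for BaCl2 = 64.15/1 = 64.15
n/ν for Na2SO4 = 43.93/1 = 43.93
Smallest n/ν is Na2SO4 → limiting reagent.
BaCl2 consumed = (1/1) × 43.93 = 43.93 mol
BaCl2 remaining = 64.15 − 43.93 = 20.22 mol

20.2 mol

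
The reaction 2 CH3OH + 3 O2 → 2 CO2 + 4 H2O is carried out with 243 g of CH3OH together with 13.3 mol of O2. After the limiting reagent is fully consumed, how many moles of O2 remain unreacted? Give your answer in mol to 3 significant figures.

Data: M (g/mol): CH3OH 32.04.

1.92 mol

n(CH3OH) = 243.0 / 32.04 = 7.584 mol
n(O2) = 13.30 mol
n/ν for CH3OH = 7.584/2 = 3.792
n/ν for O2 = 13.30/3 = 4.433
Smallest n/ν is CH3OH → limiting reagent.
O2 consumed = (3/2) × 7.584 = 11.38 mol
O2 remaining = 13.30 − 11.38 = 1.920 mol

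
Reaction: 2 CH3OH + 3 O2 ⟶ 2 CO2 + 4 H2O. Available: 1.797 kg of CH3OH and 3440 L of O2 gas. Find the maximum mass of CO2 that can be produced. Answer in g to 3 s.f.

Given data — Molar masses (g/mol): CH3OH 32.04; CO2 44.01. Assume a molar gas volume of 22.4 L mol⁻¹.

n(CH3OH) = 1.797×1000 / 32.04 = 56.09 mol
n(O2) = 3440 / 22.4 = 153.6 mol
n/ν for CH3OH = 56.09/2 = 28.05
n/ν for O2 = 153.6/3 = 51.20
Smallest n/ν is CH3OH → limiting reagent.
n(CO2) = (2/2) × 56.09 = 56.09 mol
mass = 56.09 × 44.01 = 2469 g

2470 g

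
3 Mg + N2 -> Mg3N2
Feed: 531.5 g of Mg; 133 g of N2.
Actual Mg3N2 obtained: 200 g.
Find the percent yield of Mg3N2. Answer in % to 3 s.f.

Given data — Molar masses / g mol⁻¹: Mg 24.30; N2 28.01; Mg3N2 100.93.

41.7 %

n(Mg) = 531.5 / 24.30 = 21.87 mol
n(N2) = 133.0 / 28.01 = 4.748 mol
n/ν for Mg = 21.87/3 = 7.290
n/ν for N2 = 4.748/1 = 4.748
Smallest n/ν is N2 → limiting reagent.
theoretical n(Mg3N2) = (1/1) × 4.748 = 4.748 mol → 479.2 g
% yield = 200 / 479.2 × 100 = 41.74 %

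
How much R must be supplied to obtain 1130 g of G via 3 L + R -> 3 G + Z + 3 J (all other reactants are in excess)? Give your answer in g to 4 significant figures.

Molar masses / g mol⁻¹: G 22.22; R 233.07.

n(G) = 1130 / 22.22 = 50.86 mol
n(R) = (1/3) × 50.86 = 16.95 mol
mass = 16.95 × 233.07 = 3951 g

3951 g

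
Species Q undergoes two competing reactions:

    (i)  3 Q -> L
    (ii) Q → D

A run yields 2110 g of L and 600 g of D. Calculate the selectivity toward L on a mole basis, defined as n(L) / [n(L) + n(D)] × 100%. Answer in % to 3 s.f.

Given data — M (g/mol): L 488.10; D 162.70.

54.0 %

n(L) = 2110 / 488.10 = 4.323 mol
n(D) = 600 / 162.70 = 3.688 mol
selectivity = 4.323/(4.323+3.688) × 100 = 53.96 %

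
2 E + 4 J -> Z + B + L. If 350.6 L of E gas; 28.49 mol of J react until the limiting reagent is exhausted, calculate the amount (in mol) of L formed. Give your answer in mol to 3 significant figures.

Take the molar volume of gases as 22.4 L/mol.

7.12 mol

n(E) = 350.6 / 22.4 = 15.65 mol
n(J) = 28.49 mol
n/ν → E: 7.825, J: 7.123; J is limiting.
n(L) = (1/4) × 28.49 = 7.123 mol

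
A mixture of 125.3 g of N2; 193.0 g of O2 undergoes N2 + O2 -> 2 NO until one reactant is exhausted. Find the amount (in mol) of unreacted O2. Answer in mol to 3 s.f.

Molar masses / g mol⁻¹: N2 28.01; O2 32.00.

1.56 mol

n(N2) = 125.3 / 28.01 = 4.473 mol
n(O2) = 193.0 / 32.00 = 6.031 mol
n/ν for N2 = 4.473/1 = 4.473
n/ν for O2 = 6.031/1 = 6.031
Smallest n/ν is N2 → limiting reagent.
O2 consumed = (1/1) × 4.473 = 4.473 mol
O2 remaining = 6.031 − 4.473 = 1.558 mol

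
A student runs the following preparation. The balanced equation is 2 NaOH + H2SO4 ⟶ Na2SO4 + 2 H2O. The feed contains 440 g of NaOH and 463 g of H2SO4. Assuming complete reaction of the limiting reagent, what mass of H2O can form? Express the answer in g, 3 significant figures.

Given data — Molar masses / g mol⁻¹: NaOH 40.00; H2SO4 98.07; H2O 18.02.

170 g

n(NaOH) = 440.0 / 40.00 = 11.00 mol
n(H2SO4) = 463.0 / 98.07 = 4.721 mol
n/ν for NaOH = 11.00/2 = 5.500
n/ν for H2SO4 = 4.721/1 = 4.721
Smallest n/ν is H2SO4 → limiting reagent.
n(H2O) = (2/1) × 4.721 = 9.442 mol
mass = 9.442 × 18.02 = 170.1 g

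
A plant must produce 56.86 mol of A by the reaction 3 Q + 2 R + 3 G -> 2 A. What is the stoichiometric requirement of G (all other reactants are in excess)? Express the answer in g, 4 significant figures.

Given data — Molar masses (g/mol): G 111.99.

9552 g

n(A) = 56.86 mol
n(G) = (3/2) × 56.86 = 85.29 mol
mass = 85.29 × 111.99 = 9552 g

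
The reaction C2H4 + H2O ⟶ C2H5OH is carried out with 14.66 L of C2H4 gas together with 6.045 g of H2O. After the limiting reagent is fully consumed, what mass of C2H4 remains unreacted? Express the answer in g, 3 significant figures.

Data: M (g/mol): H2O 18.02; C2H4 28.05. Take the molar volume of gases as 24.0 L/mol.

n(C2H4) = 14.66 / 24.0 = 0.6108 mol
n(H2O) = 6.045 / 18.02 = 0.3355 mol
n/ν → C2H4: 0.6108, H2O: 0.3355; H2O is limiting.
C2H4 consumed = (1/1) × 0.3355 = 0.3355 mol
C2H4 remaining = 0.6108 − 0.3355 = 0.2753 mol
mass = 0.2753 × 28.05 = 7.722 g

7.72 g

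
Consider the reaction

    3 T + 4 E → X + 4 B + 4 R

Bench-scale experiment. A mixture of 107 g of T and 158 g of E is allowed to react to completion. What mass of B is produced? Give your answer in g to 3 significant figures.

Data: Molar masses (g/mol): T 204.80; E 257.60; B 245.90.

n(T) = 107.0 / 204.80 = 0.5225 mol
n(E) = 158.0 / 257.60 = 0.6134 mol
n/ν for T = 0.5225/3 = 0.1742
n/ν for E = 0.6134/4 = 0.1534
Smallest n/ν is E → limiting reagent.
n(B) = (4/4) × 0.6134 = 0.6134 mol
mass = 0.6134 × 245.90 = 150.8 g

151 g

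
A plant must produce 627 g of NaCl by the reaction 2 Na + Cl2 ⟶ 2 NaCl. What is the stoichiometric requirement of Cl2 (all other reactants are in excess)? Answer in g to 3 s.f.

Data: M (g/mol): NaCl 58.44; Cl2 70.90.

n(NaCl) = 627 / 58.44 = 10.73 mol
n(Cl2) = (1/2) × 10.73 = 5.365 mol
mass = 5.365 × 70.90 = 380.4 g

380 g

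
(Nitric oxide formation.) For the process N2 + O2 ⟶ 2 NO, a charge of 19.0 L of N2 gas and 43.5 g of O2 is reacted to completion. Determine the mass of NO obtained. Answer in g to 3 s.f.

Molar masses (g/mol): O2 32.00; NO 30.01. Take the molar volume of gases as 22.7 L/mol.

50.2 g

n(N2) = 19.00 / 22.7 = 0.8370 mol
n(O2) = 43.50 / 32.00 = 1.359 mol
n/ν → N2: 0.8370, O2: 1.359; N2 is limiting.
n(NO) = (2/1) × 0.8370 = 1.674 mol
mass = 1.674 × 30.01 = 50.24 g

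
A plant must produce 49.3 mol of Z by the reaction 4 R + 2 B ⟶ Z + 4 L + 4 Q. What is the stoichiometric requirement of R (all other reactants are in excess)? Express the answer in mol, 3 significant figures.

197 mol

n(Z) = 49.30 mol
n(R) = (4/1) × 49.30 = 197.2 mol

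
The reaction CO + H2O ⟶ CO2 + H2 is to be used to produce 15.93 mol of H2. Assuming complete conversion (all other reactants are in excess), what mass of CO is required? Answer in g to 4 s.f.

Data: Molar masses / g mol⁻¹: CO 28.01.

n(H2) = 15.93 mol
n(CO) = (1/1) × 15.93 = 15.93 mol
mass = 15.93 × 28.01 = 446.2 g

446.2 g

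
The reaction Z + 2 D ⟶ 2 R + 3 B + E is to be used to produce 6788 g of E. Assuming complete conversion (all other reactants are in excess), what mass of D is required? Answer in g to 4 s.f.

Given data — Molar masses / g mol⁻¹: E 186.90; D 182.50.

13260 g

n(E) = 6788 / 186.90 = 36.32 mol
n(D) = (2/1) × 36.32 = 72.64 mol
mass = 72.64 × 182.50 = 13260 g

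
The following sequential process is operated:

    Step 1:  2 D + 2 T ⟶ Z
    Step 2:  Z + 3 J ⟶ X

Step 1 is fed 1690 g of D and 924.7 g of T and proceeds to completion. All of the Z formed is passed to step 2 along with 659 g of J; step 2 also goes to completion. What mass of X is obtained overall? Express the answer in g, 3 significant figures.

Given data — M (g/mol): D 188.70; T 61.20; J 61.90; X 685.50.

Step 1:
n(D) = 1690 / 188.70 = 8.956 mol
n(T) = 924.7 / 61.20 = 15.11 mol
n/ν for D = 8.956/2 = 4.478
n/ν for T = 15.11/2 = 7.555
Smallest n/ν is D → limiting reagent.
n(Z) produced = (1/2) × 8.956 = 4.478 mol
Step 2:
n(Z) available = 4.478 mol
n(J) = 659.0 / 61.90 = 10.65 mol
n/ν for Z = 4.478/1 = 4.478
n/ν for J = 10.65/3 = 3.550
Smallest n/ν is J → limiting reagent.
n(X) = (1/3) × 10.65 = 3.550 mol
mass = 3.550 × 685.50 = 2434 g

2430 g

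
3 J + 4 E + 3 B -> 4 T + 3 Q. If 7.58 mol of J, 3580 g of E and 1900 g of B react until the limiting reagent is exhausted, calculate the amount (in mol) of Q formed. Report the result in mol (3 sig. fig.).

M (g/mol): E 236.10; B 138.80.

n(J) = 7.580 mol
n(E) = 3580 / 236.10 = 15.16 mol
n(B) = 1900 / 138.80 = 13.69 mol
n/ν → J: 2.527, E: 3.790, B: 4.563; J is limiting.
n(Q) = (3/3) × 7.580 = 7.580 mol

7.58 mol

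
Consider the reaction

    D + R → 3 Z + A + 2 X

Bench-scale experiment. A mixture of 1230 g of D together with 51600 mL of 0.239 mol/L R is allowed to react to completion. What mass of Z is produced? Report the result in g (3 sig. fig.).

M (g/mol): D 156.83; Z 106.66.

2510 g

n(D) = 1230 / 156.83 = 7.843 mol
n(R) = 0.239 × 51600/1000 = 12.33 mol
n/ν → D: 7.843, R: 12.33; D is limiting.
n(Z) = (3/1) × 7.843 = 23.53 mol
mass = 23.53 × 106.66 = 2510 g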